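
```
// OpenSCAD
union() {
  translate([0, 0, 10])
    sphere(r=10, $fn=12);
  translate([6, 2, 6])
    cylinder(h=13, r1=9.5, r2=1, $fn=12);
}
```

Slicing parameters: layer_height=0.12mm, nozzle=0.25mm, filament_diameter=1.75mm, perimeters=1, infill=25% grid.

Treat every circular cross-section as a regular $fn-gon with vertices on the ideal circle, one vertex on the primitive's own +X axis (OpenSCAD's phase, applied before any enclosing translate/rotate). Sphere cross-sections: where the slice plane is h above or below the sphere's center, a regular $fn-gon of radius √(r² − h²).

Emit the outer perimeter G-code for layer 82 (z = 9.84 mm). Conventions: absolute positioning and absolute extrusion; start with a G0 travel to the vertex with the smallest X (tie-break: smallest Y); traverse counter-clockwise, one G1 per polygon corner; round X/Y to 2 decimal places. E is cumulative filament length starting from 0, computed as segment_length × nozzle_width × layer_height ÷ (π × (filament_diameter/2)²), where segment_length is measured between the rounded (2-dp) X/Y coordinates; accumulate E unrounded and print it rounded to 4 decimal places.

At z = 9.84 mm: the r=10 sphere slices to a regular 12-gon of circumradius 9.999 (√(r²−h²) with h=0.16 from center); the cone at (6, 2) contributes a regular 12-gon of circumradius 6.989 (interpolated between r1=9.5 and r2=1 at t=0.295); Taking the union: the regions partially overlap (shared area 108.34 mm²), so overlapping operands fuse into one piece — 1 connected region. The outline is a single polygon with 17 vertices. Extrusion per mm of travel: 0.25 × 0.12 / (π × 0.875²) = 0.012473. Accumulating E over each segment gives final E = 0.8376.

G0 X-10.00 Y0.00 Z9.84
G1 X-8.66 Y-5.00 E0.0646
G1 X-5.00 Y-8.66 E0.1291
G1 X0.00 Y-10.00 E0.1937
G1 X5.00 Y-8.66 E0.2582
G1 X8.66 Y-5.00 E0.3228
G1 X8.87 Y-4.22 E0.3329
G1 X9.49 Y-4.05 E0.3409
G1 X12.05 Y-1.49 E0.3861
G1 X12.99 Y2.00 E0.4311
G1 X12.05 Y5.49 E0.4762
G1 X9.49 Y8.05 E0.5214
G1 X6.00 Y8.99 E0.5665
G1 X4.88 Y8.69 E0.5809
G1 X0.00 Y10.00 E0.6439
G1 X-5.00 Y8.66 E0.7085
G1 X-8.66 Y5.00 E0.7731
G1 X-10.00 Y0.00 E0.8376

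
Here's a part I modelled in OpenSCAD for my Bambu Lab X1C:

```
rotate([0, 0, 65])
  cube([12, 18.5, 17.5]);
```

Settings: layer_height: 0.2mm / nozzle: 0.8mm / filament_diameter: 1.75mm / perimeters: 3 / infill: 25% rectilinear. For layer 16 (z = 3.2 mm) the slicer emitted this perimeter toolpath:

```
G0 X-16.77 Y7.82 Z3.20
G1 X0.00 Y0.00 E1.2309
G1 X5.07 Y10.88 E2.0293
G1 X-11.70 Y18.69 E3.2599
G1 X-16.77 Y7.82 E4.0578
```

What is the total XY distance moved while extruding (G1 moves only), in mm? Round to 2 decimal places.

61.00 mm

Sum the Euclidean lengths of each G1 segment: total = 61.00 mm.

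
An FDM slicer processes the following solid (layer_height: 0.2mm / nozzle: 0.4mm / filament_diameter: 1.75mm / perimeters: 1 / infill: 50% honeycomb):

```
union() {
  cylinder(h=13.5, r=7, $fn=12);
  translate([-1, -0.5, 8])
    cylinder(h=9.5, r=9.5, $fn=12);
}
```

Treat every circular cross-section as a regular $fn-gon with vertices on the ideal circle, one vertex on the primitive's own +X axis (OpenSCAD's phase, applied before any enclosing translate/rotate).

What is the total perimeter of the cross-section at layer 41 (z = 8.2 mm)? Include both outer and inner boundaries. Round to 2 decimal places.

At z = 8.2 mm: the r=7 cylinder gives a regular 12-gon of circumradius 7 (constant along its height) (perimeter = 2·12·7.000·sin(180°/12) = 43.48 mm); the r=9.5 cylinder at (-1, -0.5) contributes a regular 12-gon of circumradius 9.5 (perimeter = 2·12·9.500·sin(180°/12) = 59.01 mm); Merging all regions: the r=7 cylinder lies entirely inside the r=9.5 cylinder at (-1, -0.5), so the union is just the r=9.5 cylinder at (-1, -0.5) — boundary = 59.01 mm. Overall, the cross-section is a single solid region. Total boundary length (outer) = 59.01 mm.

59.01 mm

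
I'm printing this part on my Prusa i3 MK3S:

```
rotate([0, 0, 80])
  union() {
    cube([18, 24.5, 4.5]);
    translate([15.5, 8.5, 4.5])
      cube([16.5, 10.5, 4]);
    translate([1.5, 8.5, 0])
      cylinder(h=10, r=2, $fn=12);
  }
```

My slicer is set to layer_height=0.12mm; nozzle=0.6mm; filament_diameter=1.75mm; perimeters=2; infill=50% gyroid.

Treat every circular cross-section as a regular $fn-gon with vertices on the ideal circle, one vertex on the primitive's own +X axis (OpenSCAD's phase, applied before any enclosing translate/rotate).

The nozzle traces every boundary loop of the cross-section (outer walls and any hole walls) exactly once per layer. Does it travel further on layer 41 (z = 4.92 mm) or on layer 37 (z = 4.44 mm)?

Layer 41 (z = 4.92): the cube is not intersected at this z (z outside [0, 4.5]); the cube at (15.5, 8.5) is present — its section is the full 16.5×10.5 rectangle (perimeter 54.00 mm); the cylinder at (1.5, 8.5): section is a regular 12-gon, circumradius r=2 (perimeter = 2·12·2.000·sin(180°/12) = 12.42 mm); Merging all regions: the 2 present regions are separate (no shared area or edge), so areas and boundary lengths simply add and each stays a separate island — boundary = 66.42 mm; (whole slice rotated 80° about Z — lengths, areas and connectivity unchanged). So its perimeter = 66.42 mm. Layer 37 (z = 4.44): the cube (footprint 18×24.5) is included at this height (perimeter 85.00 mm); the cube at (15.5, 8.5) is not intersected at this z (z outside [4.5, 8.5]); the r=2 cylinder at (1.5, 8.5) contributes a regular 12-gon of circumradius 2 (perimeter = 2·12·2.000·sin(180°/12) = 12.42 mm); Combining (union): the regions partially overlap (shared area 11.21 mm²), so the edge portions inside another operand are dropped and the merged outline is re-measured after clipping — boundary = 85.26 mm; (rotated 80° about Z; rotation is an isometry so areas/perimeters/island counts are preserved). So its perimeter = 85.26 mm. Layer 37 is larger (85.26 vs 66.42 mm).

layer 37 (z = 4.44 mm)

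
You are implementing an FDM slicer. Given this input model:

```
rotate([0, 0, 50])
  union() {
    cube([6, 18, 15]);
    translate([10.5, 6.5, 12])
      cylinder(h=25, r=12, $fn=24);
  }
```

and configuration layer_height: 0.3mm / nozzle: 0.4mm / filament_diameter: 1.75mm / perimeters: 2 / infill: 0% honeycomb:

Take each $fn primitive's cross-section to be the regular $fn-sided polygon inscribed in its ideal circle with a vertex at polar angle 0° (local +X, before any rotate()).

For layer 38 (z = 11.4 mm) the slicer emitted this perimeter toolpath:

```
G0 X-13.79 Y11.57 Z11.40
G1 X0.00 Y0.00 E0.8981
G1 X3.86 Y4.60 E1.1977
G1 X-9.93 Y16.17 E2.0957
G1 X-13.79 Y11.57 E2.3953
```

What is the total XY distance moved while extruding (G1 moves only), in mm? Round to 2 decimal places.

48.01 mm

Sum the Euclidean lengths of each G1 segment: total = 48.01 mm.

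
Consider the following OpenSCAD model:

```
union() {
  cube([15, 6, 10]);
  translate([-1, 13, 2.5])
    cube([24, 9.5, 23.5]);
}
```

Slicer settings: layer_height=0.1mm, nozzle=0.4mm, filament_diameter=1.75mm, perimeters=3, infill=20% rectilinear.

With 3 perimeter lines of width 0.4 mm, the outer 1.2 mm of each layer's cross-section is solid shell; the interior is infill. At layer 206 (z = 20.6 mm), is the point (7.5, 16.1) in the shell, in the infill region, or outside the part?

infill

At z = 20.6 mm: the cube is absent (z outside [0, 10]); the 24×9.5 cube at (-1, 13) contributes its full rectangle; Merging all regions: only the 24×9.5 cube at (-1, 13) is present, so the union is just that shape — 1 connected region. Overall, the cross-section is a single solid region. The nearest boundary edge runs (-1.00, 13.00)→(23.00, 13.00); distance from the point to it = 3.10 mm. The point is inside the cross-section and 3.10 mm from the nearest boundary — more than the 1.2 mm shell width (3 × 0.4), so it's in the infill interior.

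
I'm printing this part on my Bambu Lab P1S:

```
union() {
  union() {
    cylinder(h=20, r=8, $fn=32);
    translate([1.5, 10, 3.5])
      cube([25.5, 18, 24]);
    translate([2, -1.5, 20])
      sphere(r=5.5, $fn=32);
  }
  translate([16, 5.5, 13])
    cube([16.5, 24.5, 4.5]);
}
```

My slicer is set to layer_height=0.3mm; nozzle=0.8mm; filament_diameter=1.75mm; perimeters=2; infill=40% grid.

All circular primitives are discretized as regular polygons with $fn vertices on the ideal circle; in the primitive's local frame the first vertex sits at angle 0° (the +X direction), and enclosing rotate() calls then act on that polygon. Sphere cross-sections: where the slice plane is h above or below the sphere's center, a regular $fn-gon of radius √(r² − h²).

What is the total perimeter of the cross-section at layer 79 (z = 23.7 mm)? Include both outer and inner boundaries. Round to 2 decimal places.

At z = 23.7 mm: the cylinder is not intersected at this z (z outside [0, 20]); the 25.5×18 cube at (1.5, 10) contributes its full rectangle (perimeter 87.00 mm); the r=5.5 sphere at (2, -1.5) slices to a regular 32-gon of circumradius 4.069 (√(r²−h²) with h=3.7 from center) (perimeter = 2·32·4.069·sin(180°/32) = 25.53 mm); Merging all regions: the 2 present regions are separate (no shared area or edge), so areas and boundary lengths simply add and each stays a separate island — boundary = 112.53 mm; the cube at (16, 5.5) does not reach this height (z outside [13, 17.5]); Merging all regions: only the result so far is present, so the union is just that shape — boundary = 112.53 mm. Overall, the cross-section has 2 separate islands. Total boundary length (outer) = 112.53 mm.

112.53 mm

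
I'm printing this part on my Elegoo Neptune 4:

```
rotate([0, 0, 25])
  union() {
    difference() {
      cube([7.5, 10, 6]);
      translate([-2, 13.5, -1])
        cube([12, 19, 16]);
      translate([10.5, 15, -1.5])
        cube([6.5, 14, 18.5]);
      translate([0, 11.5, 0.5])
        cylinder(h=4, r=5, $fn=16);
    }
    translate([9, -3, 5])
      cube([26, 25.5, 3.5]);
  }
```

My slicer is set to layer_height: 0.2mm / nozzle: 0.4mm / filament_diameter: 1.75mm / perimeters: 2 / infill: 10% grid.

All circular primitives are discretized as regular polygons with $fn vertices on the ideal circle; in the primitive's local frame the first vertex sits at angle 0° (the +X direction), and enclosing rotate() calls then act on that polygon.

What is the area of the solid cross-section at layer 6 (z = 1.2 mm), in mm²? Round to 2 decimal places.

63.14 mm²

At z = 1.2 mm: the 7.5×10 cube contributes its full rectangle (area 75.00 mm²); the 12×19 cube at (-2, 13.5) contributes its full rectangle (area 228.00 mm²); the cube at (10.5, 15) is present — its section is the full 6.5×14 rectangle (area 91.00 mm²); the r=5 cylinder at (0, 11.5) gives a regular 16-gon of circumradius 5 (constant along its height) (area = (16/2)·5.000²·sin(360°/16) = 76.54 mm²); After the difference (first − rest): starting from the 7.5×10 cube (75.00 mm²), the 12×19 cube at (-2, 13.5) misses the remaining region (no effect); the 6.5×14 cube at (10.5, 15) misses the remaining region (no effect); the r=5 cylinder at (0, 11.5) partially overlaps it — only the 11.86 mm² overlap (of its 76.54 mm²) is removed, clipping the outline — area = 63.14 mm²; the cube at (9, -3) is absent (z outside [5, 8.5]); Combining (union): only the result so far is present, so the union is just that shape — area = 63.14 mm²; (rotated 25° about Z; rotation is an isometry so areas/perimeters/island counts are preserved). Overall, the cross-section is a single solid region. Net area = 63.14 mm².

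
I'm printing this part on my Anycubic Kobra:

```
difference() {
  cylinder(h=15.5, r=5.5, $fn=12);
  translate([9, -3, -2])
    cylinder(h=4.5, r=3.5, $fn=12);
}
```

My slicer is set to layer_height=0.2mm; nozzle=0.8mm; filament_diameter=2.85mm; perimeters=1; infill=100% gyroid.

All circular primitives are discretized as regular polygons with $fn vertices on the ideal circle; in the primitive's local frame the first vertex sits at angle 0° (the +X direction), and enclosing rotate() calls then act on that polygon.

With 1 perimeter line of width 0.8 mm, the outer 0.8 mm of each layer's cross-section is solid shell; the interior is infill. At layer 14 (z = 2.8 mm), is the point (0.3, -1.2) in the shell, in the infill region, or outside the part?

At z = 2.8 mm: the r=5.5 cylinder contributes a regular 12-gon of circumradius 5.5; the cylinder at (9, -3) is not intersected at this z (z outside [-2, 2.5]); Subtracting the remaining from the first: none of the subtracted shapes is present at this height, so the r=5.5 cylinder is unchanged — 1 connected region. Overall, the cross-section is a single solid region. The nearest boundary edge runs (-0.00, -5.50)→(2.75, -4.76); distance from the point to it = 4.08 mm. The point is inside the cross-section and 4.08 mm from the nearest boundary — more than the 0.8 mm shell width (1 × 0.8), so it's in the infill interior.

infill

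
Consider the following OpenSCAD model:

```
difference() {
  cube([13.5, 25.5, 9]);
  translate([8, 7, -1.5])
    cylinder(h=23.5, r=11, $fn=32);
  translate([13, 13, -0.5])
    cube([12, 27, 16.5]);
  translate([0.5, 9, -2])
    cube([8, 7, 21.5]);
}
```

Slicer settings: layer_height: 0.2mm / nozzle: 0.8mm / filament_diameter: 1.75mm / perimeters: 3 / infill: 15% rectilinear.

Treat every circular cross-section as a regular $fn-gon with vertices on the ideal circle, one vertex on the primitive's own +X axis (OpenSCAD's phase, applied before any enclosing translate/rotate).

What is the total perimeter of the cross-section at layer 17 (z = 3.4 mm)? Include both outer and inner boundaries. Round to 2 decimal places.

47.57 mm

At z = 3.4 mm: the 13.5×25.5 cube contributes its full rectangle (perimeter 78.00 mm); the r=11 cylinder at (8, 7) contributes a regular 32-gon of circumradius 11 (perimeter = 2·32·11.000·sin(180°/32) = 69.00 mm); the cube at (13, 13) (footprint 12×27) is included at this height (perimeter 78.00 mm); the cube at (0.5, 9) (footprint 8×7) is included at this height (perimeter 30.00 mm); Subtracting the remaining from the first: starting from the 13.5×25.5 cube, the r=11 cylinder at (8, 7) partially overlaps it — only the 231.32 mm² overlap (of its 377.69 mm²) is removed, clipping the outline; the 12×27 cube at (13, 13) partially overlaps it — only the 4.45 mm² overlap (of its 324.00 mm²) is removed, clipping the outline; the 8×7 cube at (0.5, 9) partially overlaps it — only the 0.60 mm² overlap (of its 56.00 mm²) is removed, clipping the outline — boundary = 47.57 mm. Overall, the cross-section is a single solid region. Total boundary length (outer) = 47.57 mm.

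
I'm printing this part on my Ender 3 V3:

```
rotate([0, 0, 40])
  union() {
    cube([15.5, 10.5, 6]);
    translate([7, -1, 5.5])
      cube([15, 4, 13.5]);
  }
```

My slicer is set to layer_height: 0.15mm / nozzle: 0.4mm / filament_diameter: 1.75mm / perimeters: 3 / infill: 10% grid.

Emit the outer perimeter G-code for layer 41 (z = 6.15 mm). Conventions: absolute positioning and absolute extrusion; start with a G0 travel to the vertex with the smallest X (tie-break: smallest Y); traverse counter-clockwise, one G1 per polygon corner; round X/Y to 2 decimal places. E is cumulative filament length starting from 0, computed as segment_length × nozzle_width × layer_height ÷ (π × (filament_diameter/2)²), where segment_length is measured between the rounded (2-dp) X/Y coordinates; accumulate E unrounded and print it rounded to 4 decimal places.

G0 X3.43 Y6.80 Z6.15
G1 X6.01 Y3.73 E0.1000
G1 X17.50 Y13.38 E0.4743
G1 X14.92 Y16.44 E0.5742
G1 X3.43 Y6.80 E0.9483

At z = 6.15 mm: the cube does not reach this height (z outside [0, 6]); the cube at (7, -1) (footprint 15×4) is included at this height; Combining (union): only the 15×4 cube at (7, -1) is present, so the union is just that shape — 1 connected region; (rotated 40° about Z; rotation is an isometry so areas/perimeters/island counts are preserved). The outline is a single polygon with 4 vertices. Extrusion per mm of travel: 0.4 × 0.15 / (π × 0.875²) = 0.024945. Accumulating E over each segment gives final E = 0.9483.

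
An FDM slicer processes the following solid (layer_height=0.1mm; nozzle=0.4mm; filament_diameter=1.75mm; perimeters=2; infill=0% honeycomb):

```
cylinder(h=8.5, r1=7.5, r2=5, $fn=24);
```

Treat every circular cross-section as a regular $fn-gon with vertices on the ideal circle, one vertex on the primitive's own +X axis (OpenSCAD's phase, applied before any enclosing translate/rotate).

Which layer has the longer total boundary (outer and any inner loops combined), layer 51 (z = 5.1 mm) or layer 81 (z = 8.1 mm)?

Layer 51 (z = 5.1): the cone (r1=7.5→r2=5) has section circumradius 6.000 here — a regular 24-gon (perimeter = 2·24·6.000·sin(180°/24) = 37.59 mm). So its perimeter = 37.59 mm. Layer 81 (z = 8.1): the cone: at t=0.953 of its height the radius interpolates to r₁+(r₂−r₁)t = 5.118, giving a regular 24-gon of that circumradius (perimeter = 2·24·5.118·sin(180°/24) = 32.06 mm). So its perimeter = 32.06 mm. Layer 51 is larger (37.59 vs 32.06 mm).

layer 51 (z = 5.1 mm)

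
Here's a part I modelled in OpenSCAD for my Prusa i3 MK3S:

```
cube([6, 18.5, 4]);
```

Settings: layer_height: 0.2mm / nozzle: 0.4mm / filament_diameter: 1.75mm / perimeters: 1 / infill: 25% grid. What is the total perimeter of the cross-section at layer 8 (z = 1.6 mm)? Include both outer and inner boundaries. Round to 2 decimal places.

At z = 1.6 mm: the cube (footprint 6×18.5) is included at this height (perimeter 49.00 mm). Overall, the cross-section is a single solid region. Total boundary length (outer) = 49.00 mm.

49.00 mm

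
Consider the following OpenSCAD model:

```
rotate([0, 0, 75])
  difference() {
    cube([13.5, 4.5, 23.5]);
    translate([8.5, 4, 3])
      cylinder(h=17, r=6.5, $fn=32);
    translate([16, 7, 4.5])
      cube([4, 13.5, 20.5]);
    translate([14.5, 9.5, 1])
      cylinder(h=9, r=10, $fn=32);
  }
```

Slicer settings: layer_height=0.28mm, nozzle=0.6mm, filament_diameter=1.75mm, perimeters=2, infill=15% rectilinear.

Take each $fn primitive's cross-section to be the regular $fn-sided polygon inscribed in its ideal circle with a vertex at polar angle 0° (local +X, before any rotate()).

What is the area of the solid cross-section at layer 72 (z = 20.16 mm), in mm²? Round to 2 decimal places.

At z = 20.16 mm: the cube (footprint 13.5×4.5) is included at this height (area 60.75 mm²); the cylinder at (8.5, 4) is absent (z outside [3, 20]); the cube at (16, 7) (footprint 4×13.5) is included at this height (area 54.00 mm²); the cylinder at (14.5, 9.5) is not intersected at this z (z outside [1, 10]); After the difference (first − rest): starting from the 13.5×4.5 cube (60.75 mm²), the 4×13.5 cube at (16, 7) misses the remaining region (no effect) — area = 60.75 mm²; (rotated 75° about Z; rotation is an isometry so areas/perimeters/island counts are preserved). Overall, the cross-section is a single solid region. Net area = 60.75 mm².

60.75 mm²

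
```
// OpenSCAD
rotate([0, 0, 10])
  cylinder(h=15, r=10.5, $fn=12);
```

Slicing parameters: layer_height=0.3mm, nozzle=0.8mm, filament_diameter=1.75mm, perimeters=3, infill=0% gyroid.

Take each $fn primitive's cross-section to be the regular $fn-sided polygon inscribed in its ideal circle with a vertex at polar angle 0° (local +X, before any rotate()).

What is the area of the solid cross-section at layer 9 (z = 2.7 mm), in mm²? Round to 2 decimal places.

330.75 mm²

At z = 2.7 mm: the r=10.5 cylinder gives a regular 12-gon of circumradius 10.5 (constant along its height) (area = (12/2)·10.500²·sin(360°/12) = 330.75 mm²); (rotated 10° about Z; rotation is an isometry so areas/perimeters/island counts are preserved). Overall, the cross-section is a single solid region. Net area = 330.75 mm².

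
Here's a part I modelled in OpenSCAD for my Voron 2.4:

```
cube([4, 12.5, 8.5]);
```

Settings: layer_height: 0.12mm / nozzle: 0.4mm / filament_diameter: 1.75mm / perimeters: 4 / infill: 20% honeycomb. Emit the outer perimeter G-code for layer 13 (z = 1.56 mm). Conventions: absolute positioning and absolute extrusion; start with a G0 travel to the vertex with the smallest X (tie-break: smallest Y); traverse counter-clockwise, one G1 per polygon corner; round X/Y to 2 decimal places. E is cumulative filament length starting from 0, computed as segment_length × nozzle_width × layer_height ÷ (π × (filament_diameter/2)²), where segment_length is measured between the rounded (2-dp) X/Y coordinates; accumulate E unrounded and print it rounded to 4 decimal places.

G0 X0.00 Y0.00 Z1.56
G1 X4.00 Y0.00 E0.0798
G1 X4.00 Y12.50 E0.3293
G1 X0.00 Y12.50 E0.4091
G1 X0.00 Y0.00 E0.6586

At z = 1.56 mm: the cube (footprint 4×12.5) is included at this height. The outline is a single polygon with 4 vertices. Extrusion per mm of travel: 0.4 × 0.12 / (π × 0.875²) = 0.019956. Accumulating E over each segment gives final E = 0.6586.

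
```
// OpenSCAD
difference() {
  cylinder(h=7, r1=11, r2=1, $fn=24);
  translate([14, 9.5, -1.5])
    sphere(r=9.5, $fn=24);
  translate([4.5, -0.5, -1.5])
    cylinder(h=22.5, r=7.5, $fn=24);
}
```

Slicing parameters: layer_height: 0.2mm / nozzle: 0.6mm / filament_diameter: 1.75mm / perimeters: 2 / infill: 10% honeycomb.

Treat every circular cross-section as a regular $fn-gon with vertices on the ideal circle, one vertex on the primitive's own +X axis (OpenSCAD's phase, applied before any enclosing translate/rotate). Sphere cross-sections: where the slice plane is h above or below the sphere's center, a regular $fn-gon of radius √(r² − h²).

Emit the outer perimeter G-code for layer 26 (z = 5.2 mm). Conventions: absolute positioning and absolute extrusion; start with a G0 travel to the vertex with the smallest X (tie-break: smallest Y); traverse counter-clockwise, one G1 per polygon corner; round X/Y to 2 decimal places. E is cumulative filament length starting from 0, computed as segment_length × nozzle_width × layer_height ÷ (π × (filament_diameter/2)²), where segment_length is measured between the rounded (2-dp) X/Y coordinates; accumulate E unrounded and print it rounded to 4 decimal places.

At z = 5.2 mm: the cone contributes a regular 24-gon of circumradius 3.571 (interpolated between r1=11 and r2=1 at t=0.743); the r=9.5 sphere at (14, 9.5) contributes a regular 24-gon of circumradius √(9.5²−6.7²) = 6.735; the r=7.5 cylinder at (4.5, -0.5) contributes a regular 24-gon of circumradius 7.5; Subtracting the remaining from the first: starting from the cone, the r=9.5 sphere at (14, 9.5) misses the remaining region (no effect); the r=7.5 cylinder at (4.5, -0.5) partially overlaps it — only the 37.38 mm² overlap (of its 174.70 mm²) is removed, clipping the outline — 1 connected region. The outline is a single polygon with 10 vertices. Extrusion per mm of travel: 0.6 × 0.2 / (π × 0.875²) = 0.049890. Accumulating E over each segment gives final E = 0.5350.

G0 X-3.57 Y0.00 Z5.20
G1 X-3.45 Y-0.92 E0.0463
G1 X-3.09 Y-1.79 E0.0933
G1 X-2.78 Y-2.20 E0.1189
G1 X-3.00 Y-0.50 E0.2044
G1 X-2.74 Y1.44 E0.3021
G1 X-2.19 Y2.78 E0.3743
G1 X-2.53 Y2.53 E0.3954
G1 X-3.09 Y1.79 E0.4417
G1 X-3.45 Y0.92 E0.4887
G1 X-3.57 Y0.00 E0.5350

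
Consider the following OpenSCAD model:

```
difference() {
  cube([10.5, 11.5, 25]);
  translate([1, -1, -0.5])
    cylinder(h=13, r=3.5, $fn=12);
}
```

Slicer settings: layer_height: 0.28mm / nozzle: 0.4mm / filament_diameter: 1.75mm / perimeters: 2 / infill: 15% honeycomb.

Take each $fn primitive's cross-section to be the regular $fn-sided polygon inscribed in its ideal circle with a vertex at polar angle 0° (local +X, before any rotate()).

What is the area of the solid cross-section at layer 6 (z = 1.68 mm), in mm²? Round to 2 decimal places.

112.56 mm²

At z = 1.68 mm: the cube (footprint 10.5×11.5) is included at this height (area 120.75 mm²); the r=3.5 cylinder at (1, -1) contributes a regular 12-gon of circumradius 3.5 (area = (12/2)·3.500²·sin(360°/12) = 36.75 mm²); After the difference (first − rest): starting from the 10.5×11.5 cube (120.75 mm²), the r=3.5 cylinder at (1, -1) partially overlaps it — only the 8.19 mm² overlap (of its 36.75 mm²) is removed, clipping the outline — area = 112.56 mm². Overall, the cross-section is a single solid region. Net area = 112.56 mm².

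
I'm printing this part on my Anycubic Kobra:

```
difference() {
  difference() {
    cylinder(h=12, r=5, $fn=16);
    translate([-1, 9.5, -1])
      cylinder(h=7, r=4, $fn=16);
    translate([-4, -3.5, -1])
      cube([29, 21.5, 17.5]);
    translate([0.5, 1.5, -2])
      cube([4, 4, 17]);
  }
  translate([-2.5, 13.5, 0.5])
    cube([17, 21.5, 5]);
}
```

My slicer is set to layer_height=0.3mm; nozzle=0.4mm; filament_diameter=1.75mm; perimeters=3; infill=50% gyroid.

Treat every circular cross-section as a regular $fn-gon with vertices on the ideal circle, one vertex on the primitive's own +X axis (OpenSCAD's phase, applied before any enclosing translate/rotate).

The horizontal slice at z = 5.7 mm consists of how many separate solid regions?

At z = 5.7 mm: the r=5 cylinder contributes a regular 16-gon of circumradius 5; the r=4 cylinder at (-1, 9.5) contributes a regular 16-gon of circumradius 4; the cube at (-4, -3.5) is present — its section is the full 29×21.5 rectangle; the cube at (0.5, 1.5) is present — its section is the full 4×4 rectangle; Taking the first minus the rest: starting from the r=5 cylinder, the r=4 cylinder at (-1, 9.5) misses the remaining region (no effect); the 29×21.5 cube at (-4, -3.5) partially overlaps it — only the 65.98 mm² overlap (of its 623.50 mm²) is removed, clipping the outline; the 4×4 cube at (0.5, 1.5) misses the remaining region (no effect) — 2 connected regions; the cube at (-2.5, 13.5) is not intersected at this z (z outside [0.5, 5.5]); Taking the first minus the rest: none of the subtracted shapes is present at this height, so the result so far is unchanged — 2 connected regions. The result has 2 disconnected regions.

2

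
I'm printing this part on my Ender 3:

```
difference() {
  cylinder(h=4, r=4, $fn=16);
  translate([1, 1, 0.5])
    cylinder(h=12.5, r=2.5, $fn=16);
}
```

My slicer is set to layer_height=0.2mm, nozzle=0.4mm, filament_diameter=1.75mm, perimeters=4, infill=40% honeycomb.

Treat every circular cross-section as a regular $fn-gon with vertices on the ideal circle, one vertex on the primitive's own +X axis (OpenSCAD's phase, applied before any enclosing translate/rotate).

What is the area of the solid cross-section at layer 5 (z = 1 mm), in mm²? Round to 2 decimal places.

29.85 mm²

At z = 1 mm: the r=4 cylinder contributes a regular 16-gon of circumradius 4 (area = (16/2)·4.000²·sin(360°/16) = 48.98 mm²); the r=2.5 cylinder at (1, 1) gives a regular 16-gon of circumradius 2.5 (constant along its height) (area = (16/2)·2.500²·sin(360°/16) = 19.13 mm²); After the difference (first − rest): starting from the r=4 cylinder (48.98 mm²), the r=2.5 cylinder at (1, 1) lies wholly inside it (removes its full 19.13 mm² and its 15.61 mm outline becomes a hole wall) — area = 29.85 mm². Overall, the cross-section is one region with 1 hole. Net area = 29.85 mm².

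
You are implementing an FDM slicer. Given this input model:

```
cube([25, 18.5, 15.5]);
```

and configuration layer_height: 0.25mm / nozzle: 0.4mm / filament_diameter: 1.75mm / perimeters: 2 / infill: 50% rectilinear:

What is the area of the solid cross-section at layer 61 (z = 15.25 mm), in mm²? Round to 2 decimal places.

At z = 15.25 mm: the 25×18.5 cube contributes its full rectangle (area 462.50 mm²). Overall, the cross-section is a single solid region. Net area = 462.50 mm².

462.50 mm²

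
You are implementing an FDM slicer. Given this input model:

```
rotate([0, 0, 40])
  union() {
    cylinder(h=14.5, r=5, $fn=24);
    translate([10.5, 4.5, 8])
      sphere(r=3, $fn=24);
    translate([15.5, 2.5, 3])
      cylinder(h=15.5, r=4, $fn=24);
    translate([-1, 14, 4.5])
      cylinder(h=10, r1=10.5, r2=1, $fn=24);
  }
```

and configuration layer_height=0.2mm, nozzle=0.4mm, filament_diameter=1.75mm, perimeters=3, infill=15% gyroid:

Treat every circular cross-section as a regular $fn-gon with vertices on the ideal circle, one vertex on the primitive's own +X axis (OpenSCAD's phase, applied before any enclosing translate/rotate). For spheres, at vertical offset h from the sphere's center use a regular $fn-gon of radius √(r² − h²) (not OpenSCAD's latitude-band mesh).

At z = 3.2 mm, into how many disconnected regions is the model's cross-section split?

At z = 3.2 mm: the r=5 cylinder gives a regular 24-gon of circumradius 5 (constant along its height); the sphere at (10.5, 4.5) does not reach this height (|z−center|=4.800 > r=3); the r=4 cylinder at (15.5, 2.5) gives a regular 24-gon of circumradius 4 (constant along its height); the cone at (-1, 14) is absent (z outside [4.5, 14.5]); Combining (union): the 2 present regions are separate (no shared area or edge), so areas and boundary lengths simply add and each stays a separate island — 2 connected regions; (whole slice rotated 40° about Z — lengths, areas and connectivity unchanged). The result has 2 disconnected regions.

2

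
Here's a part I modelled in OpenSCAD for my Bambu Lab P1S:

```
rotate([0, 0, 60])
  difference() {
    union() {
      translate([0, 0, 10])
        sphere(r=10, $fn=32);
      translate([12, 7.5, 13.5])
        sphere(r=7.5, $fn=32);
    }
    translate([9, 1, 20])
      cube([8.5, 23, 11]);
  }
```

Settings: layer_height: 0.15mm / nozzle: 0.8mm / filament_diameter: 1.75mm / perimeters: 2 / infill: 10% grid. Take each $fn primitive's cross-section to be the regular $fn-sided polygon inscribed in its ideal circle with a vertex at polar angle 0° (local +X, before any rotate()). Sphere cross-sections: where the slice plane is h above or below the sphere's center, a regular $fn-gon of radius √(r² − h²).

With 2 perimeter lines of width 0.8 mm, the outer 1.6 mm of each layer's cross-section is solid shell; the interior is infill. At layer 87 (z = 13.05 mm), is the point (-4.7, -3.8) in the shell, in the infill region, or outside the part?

At z = 13.05 mm: the r=10 sphere slices to a regular 32-gon of circumradius 9.524 (√(r²−h²) with h=3.05 from center); the r=7.5 sphere at (12, 7.5) contributes a regular 32-gon of circumradius √(7.5²−0.45²) = 7.486; Merging all regions: the regions partially overlap (shared area 17.61 mm²), so overlapping operands fuse into one piece — 1 connected region; the cube at (9, 1) is absent (z outside [20, 31]); After the difference (first − rest): none of the subtracted shapes is present at this height, so that combined region is unchanged — 1 connected region; (whole slice rotated 60° about Z — lengths, areas and connectivity unchanged). Overall, the cross-section is a single solid region. Undo the 60° rotation: the query point maps to (-5.641, 2.170) in the un-rotated model frame. The nearest boundary edge runs (-9.34, 1.86)→(-8.80, 3.64); distance from the point to it = 3.45 mm. The point is inside the cross-section and 3.45 mm from the nearest boundary — more than the 1.6 mm shell width (2 × 0.8), so it's in the infill interior.

infill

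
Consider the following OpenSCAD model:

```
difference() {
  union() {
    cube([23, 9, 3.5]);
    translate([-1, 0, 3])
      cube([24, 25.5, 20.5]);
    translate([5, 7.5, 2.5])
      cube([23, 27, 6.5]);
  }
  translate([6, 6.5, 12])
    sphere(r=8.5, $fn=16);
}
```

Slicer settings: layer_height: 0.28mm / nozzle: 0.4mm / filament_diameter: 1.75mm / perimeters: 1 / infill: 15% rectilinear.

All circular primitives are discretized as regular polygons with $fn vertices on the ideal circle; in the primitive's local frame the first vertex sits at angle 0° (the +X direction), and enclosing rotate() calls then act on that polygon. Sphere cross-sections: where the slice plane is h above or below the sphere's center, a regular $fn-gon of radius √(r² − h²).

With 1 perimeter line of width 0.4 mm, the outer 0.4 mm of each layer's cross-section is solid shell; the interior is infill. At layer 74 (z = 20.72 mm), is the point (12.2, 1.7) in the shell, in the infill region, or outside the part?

infill

At z = 20.72 mm: the cube is not intersected at this z (z outside [0, 3.5]); the cube at (-1, 0) (footprint 24×25.5) is included at this height; the cube at (5, 7.5) is not intersected at this z (z outside [2.5, 9]); Combining (union): only the 24×25.5 cube at (-1, 0) is present, so the union is just that shape — 1 connected region; the sphere at (6, 6.5) does not reach this height (|z−center|=8.720 > r=8.5); Taking the first minus the rest: none of the subtracted shapes is present at this height, so the result so far is unchanged — 1 connected region. Overall, the cross-section is a single solid region. The nearest boundary edge runs (-1.00, 0.00)→(23.00, 0.00); distance from the point to it = 1.70 mm. The point is inside the cross-section and 1.70 mm from the nearest boundary — more than the 0.4 mm shell width (1 × 0.4), so it's in the infill interior.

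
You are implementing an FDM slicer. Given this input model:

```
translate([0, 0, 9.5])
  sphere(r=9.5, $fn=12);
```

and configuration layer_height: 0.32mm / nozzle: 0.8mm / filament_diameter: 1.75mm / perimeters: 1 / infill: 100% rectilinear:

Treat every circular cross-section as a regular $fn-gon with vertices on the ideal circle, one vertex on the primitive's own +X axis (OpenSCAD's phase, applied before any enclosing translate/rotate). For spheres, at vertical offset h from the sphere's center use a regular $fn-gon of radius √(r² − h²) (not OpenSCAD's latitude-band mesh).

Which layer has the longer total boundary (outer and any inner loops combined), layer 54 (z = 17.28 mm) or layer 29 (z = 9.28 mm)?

Layer 54 (z = 17.28): the r=9.5 sphere slices to a regular 12-gon of circumradius 5.452 (√(r²−h²) with h=7.78 from center) (perimeter = 2·12·5.452·sin(180°/12) = 33.86 mm). So its perimeter = 33.86 mm. Layer 29 (z = 9.28): the sphere: section is a regular 12-gon, circumradius = √(r²−h²) = √(9.5²−0.22²) = 9.497 (perimeter = 2·12·9.497·sin(180°/12) = 58.99 mm). So its perimeter = 58.99 mm. Layer 29 is larger (58.99 vs 33.86 mm).

layer 29 (z = 9.28 mm)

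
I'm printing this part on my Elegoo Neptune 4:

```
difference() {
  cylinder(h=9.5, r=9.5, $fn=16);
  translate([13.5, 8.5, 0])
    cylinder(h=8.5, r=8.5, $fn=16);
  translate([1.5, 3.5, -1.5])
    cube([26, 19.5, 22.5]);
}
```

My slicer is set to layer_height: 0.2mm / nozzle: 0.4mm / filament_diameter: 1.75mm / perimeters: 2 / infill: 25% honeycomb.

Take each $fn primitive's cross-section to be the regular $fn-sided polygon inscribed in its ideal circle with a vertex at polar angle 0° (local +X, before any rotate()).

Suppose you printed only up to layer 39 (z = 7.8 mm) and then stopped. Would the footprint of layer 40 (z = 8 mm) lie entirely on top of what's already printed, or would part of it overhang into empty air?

Compare the two slices. At z = 7.8: the r=9.5 cylinder contributes a regular 16-gon of circumradius 9.5 (area = (16/2)·9.500²·sin(360°/16) = 276.30 mm²); the r=8.5 cylinder at (13.5, 8.5) gives a regular 16-gon of circumradius 8.5 (constant along its height) (area = (16/2)·8.500²·sin(360°/16) = 221.19 mm²); the cube at (1.5, 3.5) is present — its section is the full 26×19.5 rectangle (area 507.00 mm²); Subtracting the remaining from the first: starting from the r=9.5 cylinder (276.30 mm²), the r=8.5 cylinder at (13.5, 8.5) partially overlaps it — only the 9.46 mm² overlap (of its 221.19 mm²) is removed, clipping the outline; the 26×19.5 cube at (1.5, 3.5) partially overlaps it — only the 21.46 mm² overlap (of its 507.00 mm²) is removed, clipping the outline — area = 245.38 mm². At z = 8: the r=9.5 cylinder gives a regular 16-gon of circumradius 9.5 (constant along its height) (area = (16/2)·9.500²·sin(360°/16) = 276.30 mm²); the r=8.5 cylinder at (13.5, 8.5) gives a regular 16-gon of circumradius 8.5 (constant along its height) (area = (16/2)·8.500²·sin(360°/16) = 221.19 mm²); the 26×19.5 cube at (1.5, 3.5) contributes its full rectangle (area 507.00 mm²); After the difference (first − rest): starting from the r=9.5 cylinder (276.30 mm²), the r=8.5 cylinder at (13.5, 8.5) partially overlaps it — only the 9.46 mm² overlap (of its 221.19 mm²) is removed, clipping the outline; the 26×19.5 cube at (1.5, 3.5) partially overlaps it — only the 21.46 mm² overlap (of its 507.00 mm²) is removed, clipping the outline — area = 245.38 mm². Checking containment: the cross-section at z = 8 is a subset of the cross-section at z = 7.8.

entirely on top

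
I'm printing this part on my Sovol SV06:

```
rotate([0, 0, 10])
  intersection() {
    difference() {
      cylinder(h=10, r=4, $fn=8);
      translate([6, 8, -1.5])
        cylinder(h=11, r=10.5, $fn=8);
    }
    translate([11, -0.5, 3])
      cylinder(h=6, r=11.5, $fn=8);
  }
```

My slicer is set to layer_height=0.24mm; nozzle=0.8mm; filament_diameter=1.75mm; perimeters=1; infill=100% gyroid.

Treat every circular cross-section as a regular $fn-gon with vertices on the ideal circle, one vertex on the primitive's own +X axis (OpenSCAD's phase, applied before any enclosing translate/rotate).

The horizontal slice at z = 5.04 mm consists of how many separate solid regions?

1

At z = 5.04 mm: the r=4 cylinder contributes a regular 8-gon of circumradius 4; the r=10.5 cylinder at (6, 8) contributes a regular 8-gon of circumradius 10.5; Subtracting the remaining from the first: starting from the r=4 cylinder, the r=10.5 cylinder at (6, 8) partially overlaps it — only the 20.49 mm² overlap (of its 311.83 mm²) is removed, clipping the outline — 1 connected region; the r=11.5 cylinder at (11, -0.5) gives a regular 8-gon of circumradius 11.5 (constant along its height); After intersecting: the r=11.5 cylinder at (11, -0.5) partially overlaps that combined region; clipping to the common part keeps 8.02 mm² — 1 connected region; (whole slice rotated 10° about Z — lengths, areas and connectivity unchanged). The result has 1 disconnected region.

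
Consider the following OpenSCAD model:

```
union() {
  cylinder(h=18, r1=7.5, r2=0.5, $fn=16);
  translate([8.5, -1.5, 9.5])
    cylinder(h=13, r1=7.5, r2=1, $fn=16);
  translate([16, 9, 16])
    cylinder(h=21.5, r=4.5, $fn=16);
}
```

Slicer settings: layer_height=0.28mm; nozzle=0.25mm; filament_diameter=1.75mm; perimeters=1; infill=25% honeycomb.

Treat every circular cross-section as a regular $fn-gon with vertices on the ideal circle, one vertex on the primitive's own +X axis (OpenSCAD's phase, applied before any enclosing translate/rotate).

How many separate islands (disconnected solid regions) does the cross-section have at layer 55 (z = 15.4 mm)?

At z = 15.4 mm: the cone (r1=7.5→r2=0.5) has section circumradius 1.511 here — a regular 16-gon; the cone at (8.5, -1.5) (r1=7.5→r2=1) has section circumradius 4.550 here — a regular 16-gon; the cylinder at (16, 9) is absent (z outside [16, 37.5]); Taking the union: the 2 present regions are separate (no shared area or edge), so areas and boundary lengths simply add and each stays a separate island — 2 connected regions. Overall, the cross-section has 2 separate islands. Island count = 2.

2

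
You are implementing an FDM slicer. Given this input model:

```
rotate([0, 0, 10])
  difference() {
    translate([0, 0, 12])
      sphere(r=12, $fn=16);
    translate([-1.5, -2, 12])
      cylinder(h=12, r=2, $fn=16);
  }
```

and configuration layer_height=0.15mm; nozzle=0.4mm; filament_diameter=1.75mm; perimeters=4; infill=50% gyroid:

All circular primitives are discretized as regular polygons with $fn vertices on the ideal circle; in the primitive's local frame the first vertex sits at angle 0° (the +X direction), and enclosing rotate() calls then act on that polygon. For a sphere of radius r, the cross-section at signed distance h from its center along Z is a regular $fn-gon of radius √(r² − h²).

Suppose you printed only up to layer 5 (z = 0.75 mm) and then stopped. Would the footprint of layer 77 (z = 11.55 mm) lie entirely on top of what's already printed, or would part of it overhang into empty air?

part overhangs

Compare the two slices. At z = 0.75: the r=12 sphere slices to a regular 16-gon of circumradius 4.176 (√(r²−h²) with h=11.25 from center) (area = (16/2)·4.176²·sin(360°/16) = 53.38 mm²); the cylinder at (-1.5, -2) is absent (z outside [12, 24]); Subtracting the remaining from the first: none of the subtracted shapes is present at this height, so the r=12 sphere is unchanged — area = 53.38 mm²; (whole slice rotated 10° about Z — lengths, areas and connectivity unchanged). At z = 11.55: the r=12 sphere slices to a regular 16-gon of circumradius 11.992 (√(r²−h²) with h=0.45 from center) (area = (16/2)·11.992²·sin(360°/16) = 440.23 mm²); the cylinder at (-1.5, -2) is not intersected at this z (z outside [12, 24]); After the difference (first − rest): none of the subtracted shapes is present at this height, so the r=12 sphere is unchanged — area = 440.23 mm²; (whole slice rotated 10° about Z — lengths, areas and connectivity unchanged). Checking containment: at z = 11.55 the cross-section extends beyond the z = 0.75 cross-section by about 386.85 mm².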